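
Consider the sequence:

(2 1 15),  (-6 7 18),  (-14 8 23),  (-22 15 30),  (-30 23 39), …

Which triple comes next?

First slot: −8 each step, so 2, -6, -14, -22, -30 → -38.
Second slot: each term is the sum of the two before it; 1, 7, 8, 15, 23 → 38.
Third slot: 15, 18, 23, 30, 39 → 50 (differences are 3, 5, 7, … (increasing by 2 each time)).
Combining the parts gives (-38 38 50).

(-38 38 50)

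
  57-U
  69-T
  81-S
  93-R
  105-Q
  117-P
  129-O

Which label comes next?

First component: +12 each step, so 57, 69, 81, 93, 105, 117, 129 → 141.
For the letter, letters move back 1 place in the alphabet: U, T, S, R, Q, P, O → N.
Combining the parts gives 141-N.

141-N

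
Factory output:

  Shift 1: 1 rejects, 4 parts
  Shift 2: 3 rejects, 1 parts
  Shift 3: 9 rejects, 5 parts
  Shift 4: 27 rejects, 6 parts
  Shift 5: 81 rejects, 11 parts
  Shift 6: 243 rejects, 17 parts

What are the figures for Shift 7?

729 rejects, 28 parts

Rejects goes 1, 3, 9, 27, 81, 243 → 729 (×3 each step).
Parts: each term is the sum of the two before it, so 4, 1, 5, 6, 11, 17 → 28.
So the next line is 729 rejects, 28 parts.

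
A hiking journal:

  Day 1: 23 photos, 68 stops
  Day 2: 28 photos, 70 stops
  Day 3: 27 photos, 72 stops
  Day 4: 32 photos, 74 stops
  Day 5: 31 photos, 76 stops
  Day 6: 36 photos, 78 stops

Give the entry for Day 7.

35 photos, 80 stops

Photos: 23, 28, 27, 32, 31, 36 → 35 (alternating steps +5, −1, +5, −1, …).
Stops: 68, 70, 72, 74, 76, 78 → 80 (+2 each step).
So the next row is 35 photos, 80 stops.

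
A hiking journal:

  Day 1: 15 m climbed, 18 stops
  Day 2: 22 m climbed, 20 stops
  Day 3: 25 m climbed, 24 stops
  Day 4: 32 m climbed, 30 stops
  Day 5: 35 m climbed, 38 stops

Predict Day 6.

For the m climbed, alternating steps +7, +3, +7, +3, …: 15, 22, 25, 32, 35 → 42.
Stops — differences are 2, 4, 6, … (increasing by 2 each time): 18, 20, 24, 30, 38 → 48.
So the next record is 42 m climbed, 48 stops.

42 m climbed, 48 stops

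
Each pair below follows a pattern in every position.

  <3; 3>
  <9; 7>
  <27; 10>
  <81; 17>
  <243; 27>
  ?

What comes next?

<729; 44>

First entry — ×3 each step: 3, 9, 27, 81, 243 → 729.
Second entry: each term is the sum of the two before it; 3, 7, 10, 17, 27 → 44.
Putting it together: <729; 44>.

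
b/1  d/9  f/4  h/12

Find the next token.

j/7

Letter: letters move forward 2 places in the alphabet, so b, d, f, h → j.
Second component: alternating steps +8, −5, +8, −5, …; 1, 9, 4, 12 → 7.
So the next token is j/7.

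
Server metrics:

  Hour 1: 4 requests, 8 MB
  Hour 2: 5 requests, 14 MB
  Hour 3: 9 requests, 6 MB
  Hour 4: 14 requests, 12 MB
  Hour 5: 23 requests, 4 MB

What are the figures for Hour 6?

37 requests, 10 MB

Requests — each term is the sum of the two before it: 4, 5, 9, 14, 23 → 37.
MB: alternating steps +6, −8, +6, −8, …, so 8, 14, 6, 12, 4 → 10.
So the next record is 37 requests, 10 MB.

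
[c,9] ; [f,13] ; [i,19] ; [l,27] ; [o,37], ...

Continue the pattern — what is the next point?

[r,49]

Letter: letters move forward 3 places in the alphabet; c, f, i, l, o → r.
Second component — differences are 4, 6, 8, … (increasing by 2 each time): 9, 13, 19, 27, 37 → 49.
Combining the parts gives [r,49].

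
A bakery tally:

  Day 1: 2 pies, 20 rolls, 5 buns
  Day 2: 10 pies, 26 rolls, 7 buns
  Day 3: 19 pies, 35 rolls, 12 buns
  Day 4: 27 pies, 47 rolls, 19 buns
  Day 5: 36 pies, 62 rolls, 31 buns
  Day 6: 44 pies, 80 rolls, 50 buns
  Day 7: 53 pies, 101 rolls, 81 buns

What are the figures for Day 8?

Pies: alternating steps +8, +9, +8, +9, …, so 2, 10, 19, 27, 36, 44, 53 → 61.
Rolls: differences are 6, 9, 12, … (increasing by 3 each time); 20, 26, 35, 47, 62, 80, 101 → 125.
Buns: each term is the sum of the two before it; 5, 7, 12, 19, 31, 50, 81 → 131.
Putting it together: 61 pies, 125 rolls, 131 buns.

61 pies, 125 rolls, 131 buns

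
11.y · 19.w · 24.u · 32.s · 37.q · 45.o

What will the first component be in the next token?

50

First component: 11, 19, 24, 32, 37, 45 → 50 (alternating steps +8, +5, +8, +5, …).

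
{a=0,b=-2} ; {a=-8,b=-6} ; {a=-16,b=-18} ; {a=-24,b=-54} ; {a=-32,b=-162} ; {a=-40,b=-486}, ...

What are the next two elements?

{a=-48,b=-1458}, {a=-56,b=-4374}

For the a, −8 each step: 0, -8, -16, -24, -32, -40 → -48 → -56.
B: -2, -6, -18, -54, -162, -486 → -1458 → -4374 (×3 each step).
Putting the parts together: {a=-48,b=-1458} and then {a=-56,b=-4374}.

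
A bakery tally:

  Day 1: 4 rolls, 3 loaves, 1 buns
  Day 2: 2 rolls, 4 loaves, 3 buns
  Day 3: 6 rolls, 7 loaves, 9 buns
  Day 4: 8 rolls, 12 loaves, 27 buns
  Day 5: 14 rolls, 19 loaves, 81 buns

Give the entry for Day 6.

22 rolls, 28 loaves, 243 buns

Rolls goes 4, 2, 6, 8, 14 → 22 (each term is the sum of the two before it).
Loaves: 3, 4, 7, 12, 19 → 28 (differences are 1, 3, 5, … (increasing by 2 each time)).
Buns: ×3 each step, so 1, 3, 9, 27, 81 → 243.
Combining the parts gives 22 rolls, 28 loaves, 243 buns.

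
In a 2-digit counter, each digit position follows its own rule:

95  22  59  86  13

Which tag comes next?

First digit: 9, 2, 5, 8, 1 → 4 (+3 each step, mod 10).
Second digit: 5, 2, 9, 6, 3 → 0 (−3 each step, mod 10).
So the next tag is 40.

40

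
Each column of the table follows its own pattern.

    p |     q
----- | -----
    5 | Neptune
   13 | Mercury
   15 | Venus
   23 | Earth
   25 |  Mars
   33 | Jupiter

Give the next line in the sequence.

35  Saturn

Column p: 5, 13, 15, 23, 25, 33 → 35 (alternating steps +8, +2, +8, +2, …).
Column q: runs through the planets Mercury→Neptune, so Neptune, Mercury, Venus, Earth, Mars, Jupiter → Saturn.
Combining the parts gives 35  Saturn.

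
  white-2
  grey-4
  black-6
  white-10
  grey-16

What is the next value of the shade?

Shade: white, grey, black, white, grey → black (repeats white → grey → black).
For the second component, each term is the sum of the two before it: 2, 4, 6, 10, 16 → 26.

black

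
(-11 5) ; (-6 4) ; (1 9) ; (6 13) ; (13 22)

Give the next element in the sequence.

(18 35)

First entry: -11, -6, 1, 6, 13 → 18 (alternating steps +5, +7, +5, +7, …).
Second entry: 5, 4, 9, 13, 22 → 35 (each term is the sum of the two before it).
Putting it together: (18 35).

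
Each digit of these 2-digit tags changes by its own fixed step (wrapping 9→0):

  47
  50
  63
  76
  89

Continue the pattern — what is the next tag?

For the first digit, +1 each step, mod 10: 4, 5, 6, 7, 8 → 9.
Second digit: +3 each step, mod 10; 7, 0, 3, 6, 9 → 2.
Combining the parts gives 92.

92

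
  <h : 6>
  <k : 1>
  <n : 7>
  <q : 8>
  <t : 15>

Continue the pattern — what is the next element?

<w : 23>

Letter — letters move forward 3 places in the alphabet: h, k, n, q, t → w.
Second entry goes 6, 1, 7, 8, 15 → 23 (each term is the sum of the two before it).
So the next element is <w : 23>.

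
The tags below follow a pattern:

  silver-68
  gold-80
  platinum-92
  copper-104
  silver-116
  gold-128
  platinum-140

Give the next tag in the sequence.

Metal — repeats silver → gold → platinum → copper: silver, gold, platinum, copper, silver, gold, platinum → copper.
Second component goes 68, 80, 92, 104, 116, 128, 140 → 152 (+12 each step).
Combining the parts gives copper-152.

copper-152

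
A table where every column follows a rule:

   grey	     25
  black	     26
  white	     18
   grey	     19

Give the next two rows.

Shade: repeats grey → black → white, so grey, black, white, grey → black → white.
Second component goes 25, 26, 18, 19 → 11 → 12 (alternating steps +1, −8, +1, −8, …).
Putting the parts together: black  11 and then white  12.

black  11; white  12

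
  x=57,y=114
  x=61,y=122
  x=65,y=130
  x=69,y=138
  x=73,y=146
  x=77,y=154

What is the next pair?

X: +4 each step, so 57, 61, 65, 69, 73, 77 → 81.
Y: always 2 × the x, so 114, 122, 130, 138, 146, 154 → 162.
Putting it together: x=81,y=162.

x=81,y=162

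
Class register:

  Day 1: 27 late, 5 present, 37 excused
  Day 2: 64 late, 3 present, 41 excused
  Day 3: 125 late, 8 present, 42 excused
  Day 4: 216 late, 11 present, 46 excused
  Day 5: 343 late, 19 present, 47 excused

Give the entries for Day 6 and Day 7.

Late: perfect cubes: 3³, 4³, 5³, …; 27, 64, 125, 216, 343 → 512 → 729.
Present goes 5, 3, 8, 11, 19 → 30 → 49 (each term is the sum of the two before it).
Excused: alternating steps +4, +1, +4, +1, …, so 37, 41, 42, 46, 47 → 51 → 52.
Putting the parts together: 512 late, 30 present, 51 excused and then 729 late, 49 present, 52 excused.

512 late, 30 present, 51 excused; 729 late, 49 present, 52 excused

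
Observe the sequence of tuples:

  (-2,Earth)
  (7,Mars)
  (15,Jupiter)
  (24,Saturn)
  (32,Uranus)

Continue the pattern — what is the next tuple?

First value goes -2, 7, 15, 24, 32 → 41 (alternating steps +9, +8, +9, +8, …).
Planet — runs through the planets Mercury→Neptune: Earth, Mars, Jupiter, Saturn, Uranus → Neptune.
So the next tuple is (41,Neptune).

(41,Neptune)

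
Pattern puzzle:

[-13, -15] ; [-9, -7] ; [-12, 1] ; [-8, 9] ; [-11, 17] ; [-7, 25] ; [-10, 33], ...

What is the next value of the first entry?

-6

First entry: -13, -9, -12, -8, -11, -7, -10 → -6 (alternating steps +4, −3, +4, −3, …).
Second entry: +8 each step, so -15, -7, 1, 9, 17, 25, 33 → 41.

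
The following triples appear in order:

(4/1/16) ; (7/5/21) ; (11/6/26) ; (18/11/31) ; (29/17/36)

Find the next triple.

(47/28/41)

First value goes 4, 7, 11, 18, 29 → 47 (each term is the sum of the two before it).
Second value — each term is the sum of the two before it: 1, 5, 6, 11, 17 → 28.
Third value: +5 each step, so 16, 21, 26, 31, 36 → 41.
So the next triple is (47/28/41).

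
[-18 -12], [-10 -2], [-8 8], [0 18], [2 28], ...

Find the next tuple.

[10 38]

First component: alternating steps +8, +2, +8, +2, …; -18, -10, -8, 0, 2 → 10.
Second component: +10 each step, so -12, -2, 8, 18, 28 → 38.
Putting it together: [10 38].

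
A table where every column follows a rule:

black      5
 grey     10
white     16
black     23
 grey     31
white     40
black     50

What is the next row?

Shade: black, grey, white, black, grey, white, black → grey (repeats black → grey → white).
Second component: 5, 10, 16, 23, 31, 40, 50 → 61 (differences are 5, 6, 7, … (increasing by 1 each time)).
So the next row is grey  61.

grey  61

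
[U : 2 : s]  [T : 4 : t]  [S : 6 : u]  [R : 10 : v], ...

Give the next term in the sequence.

[Q : 16 : w]

First letter: letters move back 1 place in the alphabet; U, T, S, R → Q.
For the second entry, each term is the sum of the two before it: 2, 4, 6, 10 → 16.
Second letter: letters move forward 1 place in the alphabet, so s, t, u, v → w.
So the next term is [Q : 16 : w].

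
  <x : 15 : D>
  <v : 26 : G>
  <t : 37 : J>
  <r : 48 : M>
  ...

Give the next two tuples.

<p : 59 : P>, <n : 70 : S>

For the first letter, letters move back 2 places in the alphabet: x, v, t, r → p → n.
Second part goes 15, 26, 37, 48 → 59 → 70 (+11 each step).
For the second letter, letters move forward 3 places in the alphabet: D, G, J, M → P → S.
Putting the parts together: <p : 59 : P> and then <n : 70 : S>.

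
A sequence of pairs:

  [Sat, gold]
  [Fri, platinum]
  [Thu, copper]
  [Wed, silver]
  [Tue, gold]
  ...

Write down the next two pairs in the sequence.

[Mon, platinum], [Sun, copper]

Day: runs backward through the weekdays Mon→Sun; Sat, Fri, Thu, Wed, Tue → Mon → Sun.
Metal: repeats gold → platinum → copper → silver, so gold, platinum, copper, silver, gold → platinum → copper.
So the next two pairs are [Mon, platinum] and [Sun, copper].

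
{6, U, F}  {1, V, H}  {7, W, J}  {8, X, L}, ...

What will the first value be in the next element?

First value: 6, 1, 7, 8 → 15 (each term is the sum of the two before it).
First letter: U, V, W, X → Y (letters move forward 1 place in the alphabet).
Second letter: letters move forward 2 places in the alphabet, so F, H, J, L → N.

15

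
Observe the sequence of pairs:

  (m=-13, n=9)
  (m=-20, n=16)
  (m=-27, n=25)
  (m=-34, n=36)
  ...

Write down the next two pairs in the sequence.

M goes -13, -20, -27, -34 → -41 → -48 (−7 each step).
N — perfect squares: 3², 4², 5², …: 9, 16, 25, 36 → 49 → 64.
Putting the parts together: (m=-41, n=49) and then (m=-48, n=64).

(m=-41, n=49), (m=-48, n=64)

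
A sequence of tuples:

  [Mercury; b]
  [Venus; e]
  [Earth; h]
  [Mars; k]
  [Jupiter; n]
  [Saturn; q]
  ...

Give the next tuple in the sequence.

[Uranus; t]

Planet — runs through the planets Mercury→Neptune: Mercury, Venus, Earth, Mars, Jupiter, Saturn → Uranus.
For the letter, letters move forward 3 places in the alphabet: b, e, h, k, n, q → t.
So the next tuple is [Uranus; t].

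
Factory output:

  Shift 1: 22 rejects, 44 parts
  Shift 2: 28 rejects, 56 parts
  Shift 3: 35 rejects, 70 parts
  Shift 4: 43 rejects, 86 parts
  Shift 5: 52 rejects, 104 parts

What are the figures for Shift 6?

Rejects: differences are 6, 7, 8, … (increasing by 1 each time); 22, 28, 35, 43, 52 → 62.
Parts: always 2 × the rejects; 44, 56, 70, 86, 104 → 124.
Combining the parts gives 62 rejects, 124 parts.

62 rejects, 124 parts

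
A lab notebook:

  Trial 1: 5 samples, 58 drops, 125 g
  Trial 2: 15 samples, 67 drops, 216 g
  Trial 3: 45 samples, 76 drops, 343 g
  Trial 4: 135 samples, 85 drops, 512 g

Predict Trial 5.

Samples: 5, 15, 45, 135 → 405 (×3 each step).
For the drops, +9 each step: 58, 67, 76, 85 → 94.
G: 125, 216, 343, 512 → 729 (perfect cubes: 5³, 6³, 7³, …).
Putting it together: 405 samples, 94 drops, 729 g.

405 samples, 94 drops, 729 g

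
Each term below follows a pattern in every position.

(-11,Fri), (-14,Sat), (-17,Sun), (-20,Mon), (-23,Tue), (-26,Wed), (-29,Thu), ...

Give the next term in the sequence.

(-32,Fri)

For the first slot, −3 each step: -11, -14, -17, -20, -23, -26, -29 → -32.
Day goes Fri, Sat, Sun, Mon, Tue, Wed, Thu → Fri (runs through the weekdays Mon→Sun).
Combining the parts gives (-32,Fri).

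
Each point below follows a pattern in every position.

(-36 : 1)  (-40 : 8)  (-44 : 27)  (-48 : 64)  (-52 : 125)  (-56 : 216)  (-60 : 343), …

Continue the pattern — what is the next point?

(-64 : 512)

First component: −4 each step; -36, -40, -44, -48, -52, -56, -60 → -64.
Second component: perfect cubes: 1³, 2³, 3³, …; 1, 8, 27, 64, 125, 216, 343 → 512.
So the next point is (-64 : 512).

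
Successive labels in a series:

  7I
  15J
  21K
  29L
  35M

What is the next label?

First component: alternating steps +8, +6, +8, +6, …, so 7, 15, 21, 29, 35 → 43.
Letter: I, J, K, L, M → N (letters move forward 1 place in the alphabet).
So the next label is 43N.

43N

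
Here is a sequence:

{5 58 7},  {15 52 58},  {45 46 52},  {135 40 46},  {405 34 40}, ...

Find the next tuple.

First part — ×3 each step: 5, 15, 45, 135, 405 → 1215.
For the second part, −6 each step: 58, 52, 46, 40, 34 → 28.
Third part: 7, 58, 52, 46, 40 → 34 (always the previous value of the second part).
So the next tuple is {1215 28 34}.

{1215 28 34}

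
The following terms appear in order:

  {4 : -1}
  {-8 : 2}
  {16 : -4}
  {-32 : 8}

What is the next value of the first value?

64

First value: ×(-2) each step, so 4, -8, 16, -32 → 64.
Second value: ×(-2) each step; -1, 2, -4, 8 → -16.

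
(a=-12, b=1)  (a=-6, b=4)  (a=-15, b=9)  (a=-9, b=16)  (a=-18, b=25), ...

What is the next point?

A: alternating steps +6, −9, +6, −9, …; -12, -6, -15, -9, -18 → -12.
For the b, perfect squares: 1², 2², 3², …: 1, 4, 9, 16, 25 → 36.
Putting it together: (a=-12, b=36).

(a=-12, b=36)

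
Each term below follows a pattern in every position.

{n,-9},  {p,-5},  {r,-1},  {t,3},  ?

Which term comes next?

{v,7}

Letter: n, p, r, t → v (letters move forward 2 places in the alphabet).
Second coordinate — +4 each step: -9, -5, -1, 3 → 7.
So the next term is {v,7}.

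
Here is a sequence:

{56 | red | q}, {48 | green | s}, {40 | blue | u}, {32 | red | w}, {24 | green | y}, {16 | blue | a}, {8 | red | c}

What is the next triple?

First part: −8 each step; 56, 48, 40, 32, 24, 16, 8 → 0.
Colour: repeats red → green → blue, so red, green, blue, red, green, blue, red → green.
Letter: letters move forward 2 places in the alphabet, wrapping Z→A; q, s, u, w, y, a, c → e.
Combining the parts gives {0 | green | e}.

{0 | green | e}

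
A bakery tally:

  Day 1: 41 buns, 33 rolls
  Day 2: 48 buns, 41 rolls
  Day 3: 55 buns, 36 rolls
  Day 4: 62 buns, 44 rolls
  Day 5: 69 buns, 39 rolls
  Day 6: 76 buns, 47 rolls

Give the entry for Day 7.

Buns goes 41, 48, 55, 62, 69, 76 → 83 (+7 each step).
Rolls: 33, 41, 36, 44, 39, 47 → 42 (alternating steps +8, −5, +8, −5, …).
So the next record is 83 buns, 42 rolls.

83 buns, 42 rolls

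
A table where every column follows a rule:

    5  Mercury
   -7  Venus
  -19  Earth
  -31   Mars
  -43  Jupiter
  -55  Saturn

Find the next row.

For the first component, −12 each step: 5, -7, -19, -31, -43, -55 → -67.
Planet — runs through the planets Mercury→Neptune: Mercury, Venus, Earth, Mars, Jupiter, Saturn → Uranus.
Combining the parts gives -67  Uranus.

-67  Uranus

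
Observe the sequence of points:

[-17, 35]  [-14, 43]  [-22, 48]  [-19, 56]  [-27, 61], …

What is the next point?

For the first part, alternating steps +3, −8, +3, −8, …: -17, -14, -22, -19, -27 → -24.
Second part: alternating steps +8, +5, +8, +5, …, so 35, 43, 48, 56, 61 → 69.
So the next point is [-24, 69].

[-24, 69]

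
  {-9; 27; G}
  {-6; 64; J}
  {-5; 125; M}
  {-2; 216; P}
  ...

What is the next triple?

{-1; 343; S}

First part — alternating steps +3, +1, +3, +1, …: -9, -6, -5, -2 → -1.
Second part: 27, 64, 125, 216 → 343 (perfect cubes: 3³, 4³, 5³, …).
Letter: letters move forward 3 places in the alphabet; G, J, M, P → S.
Combining the parts gives {-1; 343; S}.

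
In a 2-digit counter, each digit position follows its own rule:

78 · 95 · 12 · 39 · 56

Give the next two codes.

73 then 90

First digit: +2 each step, mod 10, so 7, 9, 1, 3, 5 → 7 → 9.
Second digit: 8, 5, 2, 9, 6 → 3 → 0 (−3 each step, mod 10).
So the next two codes are 73 and 90.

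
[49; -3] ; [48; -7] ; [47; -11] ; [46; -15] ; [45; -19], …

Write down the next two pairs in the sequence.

[44; -23], [43; -27]

First value: 49, 48, 47, 46, 45 → 44 → 43 (−1 each step).
Second value: −4 each step, so -3, -7, -11, -15, -19 → -23 → -27.
So the next two pairs are [44; -23] and [43; -27].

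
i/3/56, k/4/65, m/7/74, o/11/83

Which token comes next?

q/18/92

Letter — letters move forward 2 places in the alphabet: i, k, m, o → q.
Second component goes 3, 4, 7, 11 → 18 (each term is the sum of the two before it).
Third component: 56, 65, 74, 83 → 92 (+9 each step).
So the next token is q/18/92.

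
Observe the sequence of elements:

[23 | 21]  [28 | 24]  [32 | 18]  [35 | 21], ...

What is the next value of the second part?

15

Second part: 21, 24, 18, 21 → 15 (alternating steps +3, −6, +3, −6, …).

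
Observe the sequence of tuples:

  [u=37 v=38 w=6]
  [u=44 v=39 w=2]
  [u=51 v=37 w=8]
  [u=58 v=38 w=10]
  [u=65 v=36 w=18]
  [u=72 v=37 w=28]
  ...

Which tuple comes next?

For the u, +7 each step: 37, 44, 51, 58, 65, 72 → 79.
For the v, alternating steps +1, −2, +1, −2, …: 38, 39, 37, 38, 36, 37 → 35.
W: 6, 2, 8, 10, 18, 28 → 46 (each term is the sum of the two before it).
So the next tuple is [u=79 v=35 w=46].

[u=79 v=35 w=46]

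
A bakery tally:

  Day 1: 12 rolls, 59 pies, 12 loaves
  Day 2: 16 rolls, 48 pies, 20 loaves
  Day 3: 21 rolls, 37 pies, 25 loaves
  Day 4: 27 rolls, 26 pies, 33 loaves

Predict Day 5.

Rolls: differences are 4, 5, 6, … (increasing by 1 each time); 12, 16, 21, 27 → 34.
Pies — −11 each step: 59, 48, 37, 26 → 15.
Loaves: 12, 20, 25, 33 → 38 (alternating steps +8, +5, +8, +5, …).
Putting it together: 34 rolls, 15 pies, 38 loaves.

34 rolls, 15 pies, 38 loaves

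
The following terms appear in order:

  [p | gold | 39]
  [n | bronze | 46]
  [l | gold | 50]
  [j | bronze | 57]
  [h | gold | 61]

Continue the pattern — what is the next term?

Letter: p, n, l, j, h → f (letters move back 2 places in the alphabet).
Rank: alternates gold ↔ bronze, so gold, bronze, gold, bronze, gold → bronze.
Third part: alternating steps +7, +4, +7, +4, …; 39, 46, 50, 57, 61 → 68.
Putting it together: [f | bronze | 68].

[f | bronze | 68]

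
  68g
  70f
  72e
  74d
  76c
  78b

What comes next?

First component — +2 each step: 68, 70, 72, 74, 76, 78 → 80.
Letter: letters move back 1 place in the alphabet; g, f, e, d, c, b → a.
Combining the parts gives 80a.

80a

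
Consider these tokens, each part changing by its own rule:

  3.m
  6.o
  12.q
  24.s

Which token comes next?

48.u

First component: ×2 each step, so 3, 6, 12, 24 → 48.
For the letter, letters move forward 2 places in the alphabet: m, o, q, s → u.
Putting it together: 48.u.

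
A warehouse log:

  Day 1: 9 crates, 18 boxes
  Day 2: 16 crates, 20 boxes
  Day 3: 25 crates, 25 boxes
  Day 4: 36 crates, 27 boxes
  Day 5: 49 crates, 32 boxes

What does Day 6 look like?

For the crates, perfect squares: 3², 4², 5², …: 9, 16, 25, 36, 49 → 64.
For the boxes, alternating steps +2, +5, +2, +5, …: 18, 20, 25, 27, 32 → 34.
Putting it together: 64 crates, 34 boxes.

64 crates, 34 boxes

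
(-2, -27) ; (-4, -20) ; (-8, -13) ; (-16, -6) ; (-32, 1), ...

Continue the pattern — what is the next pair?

(-64, 8)

First slot: ×2 each step, so -2, -4, -8, -16, -32 → -64.
Second slot — +7 each step: -27, -20, -13, -6, 1 → 8.
So the next pair is (-64, 8).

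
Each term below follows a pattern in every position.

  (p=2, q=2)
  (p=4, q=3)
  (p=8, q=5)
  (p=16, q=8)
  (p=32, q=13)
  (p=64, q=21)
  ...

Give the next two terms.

P: 2, 4, 8, 16, 32, 64 → 128 → 256 (×2 each step).
For the q, each term is the sum of the two before it: 2, 3, 5, 8, 13, 21 → 34 → 55.
So the next two terms are (p=128, q=34) and (p=256, q=55).

(p=128, q=34), (p=256, q=55)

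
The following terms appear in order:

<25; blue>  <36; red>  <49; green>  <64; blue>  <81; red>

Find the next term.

First entry — perfect squares: 5², 6², 7², …: 25, 36, 49, 64, 81 → 100.
Colour goes blue, red, green, blue, red → green (repeats blue → red → green).
So the next term is <100; green>.

<100; green>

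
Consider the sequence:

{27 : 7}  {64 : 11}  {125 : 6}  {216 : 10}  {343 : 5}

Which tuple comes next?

First entry goes 27, 64, 125, 216, 343 → 512 (perfect cubes: 3³, 4³, 5³, …).
Second entry: 7, 11, 6, 10, 5 → 9 (alternating steps +4, −5, +4, −5, …).
Putting it together: {512 : 9}.

{512 : 9}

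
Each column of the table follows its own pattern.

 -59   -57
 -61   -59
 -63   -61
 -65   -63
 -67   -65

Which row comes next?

First component goes -59, -61, -63, -65, -67 → -69 (−2 each step).
For the second component, always 2 more than the first component: -57, -59, -61, -63, -65 → -67.
Putting it together: -69  -67.

-69  -67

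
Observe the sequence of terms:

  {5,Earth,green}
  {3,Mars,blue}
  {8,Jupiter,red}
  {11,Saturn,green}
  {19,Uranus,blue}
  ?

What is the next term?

First part: each term is the sum of the two before it; 5, 3, 8, 11, 19 → 30.
Planet goes Earth, Mars, Jupiter, Saturn, Uranus → Neptune (runs through the planets Mercury→Neptune).
Colour — repeats green → blue → red: green, blue, red, green, blue → red.
Combining the parts gives {30,Neptune,red}.

{30,Neptune,red}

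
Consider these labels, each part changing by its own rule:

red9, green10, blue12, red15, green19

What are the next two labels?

blue24 then red30

Colour goes red, green, blue, red, green → blue → red (repeats red → green → blue).
For the second component, differences are 1, 2, 3, … (increasing by 1 each time): 9, 10, 12, 15, 19 → 24 → 30.
So the next two labels are blue24 and red30.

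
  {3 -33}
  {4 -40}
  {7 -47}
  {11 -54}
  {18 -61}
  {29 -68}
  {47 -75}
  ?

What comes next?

First component goes 3, 4, 7, 11, 18, 29, 47 → 76 (each term is the sum of the two before it).
Second component: −7 each step; -33, -40, -47, -54, -61, -68, -75 → -82.
Putting it together: {76 -82}.

{76 -82}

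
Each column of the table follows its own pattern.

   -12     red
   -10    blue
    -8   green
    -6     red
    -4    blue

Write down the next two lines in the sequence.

-2  green; 0  red

For the first component, +2 each step: -12, -10, -8, -6, -4 → -2 → 0.
Colour: repeats red → blue → green, so red, blue, green, red, blue → green → red.
Putting the parts together: -2  green and then 0  red.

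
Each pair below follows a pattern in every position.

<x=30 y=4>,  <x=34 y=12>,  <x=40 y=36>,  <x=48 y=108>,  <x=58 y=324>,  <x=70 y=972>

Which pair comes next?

<x=84 y=2916>

For the x, differences are 4, 6, 8, … (increasing by 2 each time): 30, 34, 40, 48, 58, 70 → 84.
Y goes 4, 12, 36, 108, 324, 972 → 2916 (×3 each step).
So the next pair is <x=84 y=2916>.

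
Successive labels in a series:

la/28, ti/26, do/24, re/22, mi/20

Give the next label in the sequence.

fa/18

Note — runs through the solfège scale do→ti: la, ti, do, re, mi → fa.
Second component: 28, 26, 24, 22, 20 → 18 (−2 each step).
Putting it together: fa/18.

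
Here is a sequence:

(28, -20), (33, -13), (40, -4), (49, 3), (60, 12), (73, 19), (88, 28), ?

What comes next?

First part: 28, 33, 40, 49, 60, 73, 88 → 105 (differences are 5, 7, 9, … (increasing by 2 each time)).
Second part — alternating steps +7, +9, +7, +9, …: -20, -13, -4, 3, 12, 19, 28 → 35.
So the next pair is (105, 35).

(105, 35)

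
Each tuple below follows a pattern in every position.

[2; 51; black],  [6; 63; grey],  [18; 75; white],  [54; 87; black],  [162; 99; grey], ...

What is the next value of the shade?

white

First coordinate — ×3 each step: 2, 6, 18, 54, 162 → 486.
Second coordinate: +12 each step; 51, 63, 75, 87, 99 → 111.
Shade: repeats black → grey → white; black, grey, white, black, grey → white.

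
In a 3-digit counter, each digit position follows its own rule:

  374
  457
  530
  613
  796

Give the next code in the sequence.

First digit: +1 each step, mod 10; 3, 4, 5, 6, 7 → 8.
Second digit: 7, 5, 3, 1, 9 → 7 (−2 each step, mod 10).
Third digit: +3 each step, mod 10; 4, 7, 0, 3, 6 → 9.
So the next code is 879.

879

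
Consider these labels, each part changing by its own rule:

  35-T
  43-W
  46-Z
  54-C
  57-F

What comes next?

First component: 35, 43, 46, 54, 57 → 65 (alternating steps +8, +3, +8, +3, …).
Letter goes T, W, Z, C, F → I (letters move forward 3 places in the alphabet, wrapping Z→A).
Putting it together: 65-I.

65-I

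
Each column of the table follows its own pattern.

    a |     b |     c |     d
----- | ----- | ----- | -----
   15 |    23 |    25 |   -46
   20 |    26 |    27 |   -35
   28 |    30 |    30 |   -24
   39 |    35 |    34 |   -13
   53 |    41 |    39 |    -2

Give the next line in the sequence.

Column a goes 15, 20, 28, 39, 53 → 70 (differences are 5, 8, 11, … (increasing by 3 each time)).
Column b — differences are 3, 4, 5, … (increasing by 1 each time): 23, 26, 30, 35, 41 → 48.
Column c goes 25, 27, 30, 34, 39 → 45 (differences are 2, 3, 4, … (increasing by 1 each time)).
Column d: +11 each step, so -46, -35, -24, -13, -2 → 9.
Putting it together: 70  48  45  9.

70  48  45  9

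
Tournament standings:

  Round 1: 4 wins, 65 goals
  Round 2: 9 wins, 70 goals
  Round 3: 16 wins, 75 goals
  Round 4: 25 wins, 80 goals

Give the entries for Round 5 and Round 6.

36 wins, 85 goals; 49 wins, 90 goals

Wins — perfect squares: 2², 3², 4², …: 4, 9, 16, 25 → 36 → 49.
For the goals, +5 each step: 65, 70, 75, 80 → 85 → 90.
So the next two rows are 36 wins, 85 goals and 49 wins, 90 goals.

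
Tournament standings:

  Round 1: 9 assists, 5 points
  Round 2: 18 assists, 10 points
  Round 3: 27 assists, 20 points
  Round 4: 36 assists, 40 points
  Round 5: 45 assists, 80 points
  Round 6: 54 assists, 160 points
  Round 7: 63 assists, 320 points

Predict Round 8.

Assists: +9 each step; 9, 18, 27, 36, 45, 54, 63 → 72.
Points: ×2 each step; 5, 10, 20, 40, 80, 160, 320 → 640.
Putting it together: 72 assists, 640 points.

72 assists, 640 points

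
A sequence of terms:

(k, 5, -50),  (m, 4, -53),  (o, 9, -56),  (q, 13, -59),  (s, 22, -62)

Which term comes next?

(u, 35, -65)

Letter: letters move forward 2 places in the alphabet; k, m, o, q, s → u.
Second value: each term is the sum of the two before it; 5, 4, 9, 13, 22 → 35.
For the third value, −3 each step: -50, -53, -56, -59, -62 → -65.
So the next term is (u, 35, -65).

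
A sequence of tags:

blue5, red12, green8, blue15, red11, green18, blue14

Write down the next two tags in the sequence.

red21 then green17

Colour: repeats blue → red → green, so blue, red, green, blue, red, green, blue → red → green.
Second component — alternating steps +7, −4, +7, −4, …: 5, 12, 8, 15, 11, 18, 14 → 21 → 17.
So the next two tags are red21 and green17.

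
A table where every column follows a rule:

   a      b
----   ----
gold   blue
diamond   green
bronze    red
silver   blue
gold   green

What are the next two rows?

diamond  red; bronze  blue

Column a: gold, diamond, bronze, silver, gold → diamond → bronze (repeats gold → diamond → bronze → silver).
Column b: repeats blue → green → red; blue, green, red, blue, green → red → blue.
So the next two rows are diamond  red and bronze  blue.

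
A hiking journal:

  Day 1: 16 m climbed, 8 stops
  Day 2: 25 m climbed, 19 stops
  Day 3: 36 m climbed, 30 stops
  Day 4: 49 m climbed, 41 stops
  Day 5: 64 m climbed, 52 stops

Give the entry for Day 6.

M climbed: perfect squares: 4², 5², 6², …; 16, 25, 36, 49, 64 → 81.
For the stops, +11 each step: 8, 19, 30, 41, 52 → 63.
Putting it together: 81 m climbed, 63 stops.

81 m climbed, 63 stops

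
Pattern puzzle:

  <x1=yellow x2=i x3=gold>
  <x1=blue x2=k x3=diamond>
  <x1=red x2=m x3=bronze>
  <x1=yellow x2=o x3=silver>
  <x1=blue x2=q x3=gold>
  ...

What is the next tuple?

For the x1, repeats yellow → blue → red: yellow, blue, red, yellow, blue → red.
For the x2, letters move forward 2 places in the alphabet: i, k, m, o, q → s.
For the x3, repeats gold → diamond → bronze → silver: gold, diamond, bronze, silver, gold → diamond.
So the next tuple is <x1=red x2=s x3=diamond>.

<x1=red x2=s x3=diamond>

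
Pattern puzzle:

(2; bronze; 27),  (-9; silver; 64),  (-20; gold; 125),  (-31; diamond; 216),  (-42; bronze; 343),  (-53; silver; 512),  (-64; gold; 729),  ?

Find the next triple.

First slot: 2, -9, -20, -31, -42, -53, -64 → -75 (−11 each step).
Rank goes bronze, silver, gold, diamond, bronze, silver, gold → diamond (repeats bronze → silver → gold → diamond).
For the third slot, perfect cubes: 3³, 4³, 5³, …: 27, 64, 125, 216, 343, 512, 729 → 1000.
Combining the parts gives (-75; diamond; 1000).

(-75; diamond; 1000)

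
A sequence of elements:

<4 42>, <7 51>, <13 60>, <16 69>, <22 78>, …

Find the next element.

<25 87>

First component — alternating steps +3, +6, +3, +6, …: 4, 7, 13, 16, 22 → 25.
For the second component, +9 each step: 42, 51, 60, 69, 78 → 87.
So the next element is <25 87>.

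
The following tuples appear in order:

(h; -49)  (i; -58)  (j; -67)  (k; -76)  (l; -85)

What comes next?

(m; -94)

Letter goes h, i, j, k, l → m (letters move forward 1 place in the alphabet).
Second value: −9 each step; -49, -58, -67, -76, -85 → -94.
So the next tuple is (m; -94).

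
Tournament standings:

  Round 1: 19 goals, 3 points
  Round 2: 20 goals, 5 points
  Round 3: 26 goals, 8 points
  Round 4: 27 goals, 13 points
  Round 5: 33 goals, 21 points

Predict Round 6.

Goals: 19, 20, 26, 27, 33 → 34 (alternating steps +1, +6, +1, +6, …).
Points: 3, 5, 8, 13, 21 → 34 (each term is the sum of the two before it).
Combining the parts gives 34 goals, 34 points.

34 goals, 34 points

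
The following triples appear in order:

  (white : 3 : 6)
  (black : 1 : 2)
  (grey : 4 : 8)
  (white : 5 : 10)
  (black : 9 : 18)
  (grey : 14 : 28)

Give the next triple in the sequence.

(white : 23 : 46)

Shade: repeats white → black → grey; white, black, grey, white, black, grey → white.
Second coordinate: 3, 1, 4, 5, 9, 14 → 23 (each term is the sum of the two before it).
Third coordinate goes 6, 2, 8, 10, 18, 28 → 46 (always 2 × the second coordinate).
Putting it together: (white : 23 : 46).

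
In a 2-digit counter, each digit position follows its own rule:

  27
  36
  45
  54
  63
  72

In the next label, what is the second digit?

1

Second digit: −1 each step, mod 10; 7, 6, 5, 4, 3, 2 → 1.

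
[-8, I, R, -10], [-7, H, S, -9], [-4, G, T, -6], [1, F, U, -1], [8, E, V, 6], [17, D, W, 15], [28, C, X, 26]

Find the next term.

First coordinate: differences are 1, 3, 5, … (increasing by 2 each time), so -8, -7, -4, 1, 8, 17, 28 → 41.
First letter: letters move back 1 place in the alphabet; I, H, G, F, E, D, C → B.
Second letter: letters move forward 1 place in the alphabet; R, S, T, U, V, W, X → Y.
Fourth coordinate goes -10, -9, -6, -1, 6, 15, 26 → 39 (always 2 less than the first coordinate).
Combining the parts gives [41, B, Y, 39].

[41, B, Y, 39]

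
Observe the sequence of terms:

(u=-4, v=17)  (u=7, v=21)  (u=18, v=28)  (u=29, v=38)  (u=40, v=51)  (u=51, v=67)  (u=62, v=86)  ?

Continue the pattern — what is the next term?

(u=73, v=108)

U: +11 each step, so -4, 7, 18, 29, 40, 51, 62 → 73.
V: differences are 4, 7, 10, … (increasing by 3 each time); 17, 21, 28, 38, 51, 67, 86 → 108.
Combining the parts gives (u=73, v=108).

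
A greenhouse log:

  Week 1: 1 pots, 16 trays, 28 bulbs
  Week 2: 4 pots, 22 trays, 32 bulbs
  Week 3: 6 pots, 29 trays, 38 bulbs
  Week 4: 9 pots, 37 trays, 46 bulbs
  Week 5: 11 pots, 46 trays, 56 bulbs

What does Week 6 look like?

14 pots, 56 trays, 68 bulbs

Pots — alternating steps +3, +2, +3, +2, …: 1, 4, 6, 9, 11 → 14.
Trays: 16, 22, 29, 37, 46 → 56 (differences are 6, 7, 8, … (increasing by 1 each time)).
Bulbs: differences are 4, 6, 8, … (increasing by 2 each time), so 28, 32, 38, 46, 56 → 68.
Putting it together: 14 pots, 56 trays, 68 bulbs.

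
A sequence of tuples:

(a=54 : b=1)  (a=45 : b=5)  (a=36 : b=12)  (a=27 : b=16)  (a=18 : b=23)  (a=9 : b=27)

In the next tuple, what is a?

0

A goes 54, 45, 36, 27, 18, 9 → 0 (−9 each step).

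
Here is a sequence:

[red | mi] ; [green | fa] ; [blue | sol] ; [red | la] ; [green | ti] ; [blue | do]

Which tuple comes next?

For the colour, repeats red → green → blue: red, green, blue, red, green, blue → red.
For the note, runs through the solfège scale do→ti: mi, fa, sol, la, ti, do → re.
So the next tuple is [red | re].

[red | re]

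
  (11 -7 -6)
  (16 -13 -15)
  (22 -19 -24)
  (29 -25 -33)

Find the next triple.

First part: differences are 5, 6, 7, … (increasing by 1 each time), so 11, 16, 22, 29 → 37.
For the second part, −6 each step: -7, -13, -19, -25 → -31.
Third part goes -6, -15, -24, -33 → -42 (−9 each step).
Putting it together: (37 -31 -42).

(37 -31 -42)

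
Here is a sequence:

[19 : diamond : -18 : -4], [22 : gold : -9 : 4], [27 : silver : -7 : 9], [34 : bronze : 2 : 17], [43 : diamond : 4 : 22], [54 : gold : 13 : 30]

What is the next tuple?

[67 : silver : 15 : 35]

First slot: differences are 3, 5, 7, … (increasing by 2 each time); 19, 22, 27, 34, 43, 54 → 67.
Rank goes diamond, gold, silver, bronze, diamond, gold → silver (repeats diamond → gold → silver → bronze).
For the third slot, alternating steps +9, +2, +9, +2, …: -18, -9, -7, 2, 4, 13 → 15.
Fourth slot: alternating steps +8, +5, +8, +5, …, so -4, 4, 9, 17, 22, 30 → 35.
Combining the parts gives [67 : silver : 15 : 35].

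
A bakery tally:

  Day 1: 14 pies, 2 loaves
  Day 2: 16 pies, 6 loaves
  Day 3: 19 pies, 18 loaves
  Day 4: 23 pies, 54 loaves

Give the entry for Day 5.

28 pies, 162 loaves

Pies: differences are 2, 3, 4, … (increasing by 1 each time), so 14, 16, 19, 23 → 28.
Loaves: ×3 each step, so 2, 6, 18, 54 → 162.
Combining the parts gives 28 pies, 162 loaves.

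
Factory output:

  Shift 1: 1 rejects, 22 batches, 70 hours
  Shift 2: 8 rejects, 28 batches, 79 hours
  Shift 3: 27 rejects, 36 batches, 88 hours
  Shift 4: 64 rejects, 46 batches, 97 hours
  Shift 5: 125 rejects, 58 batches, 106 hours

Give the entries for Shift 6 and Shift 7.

216 rejects, 72 batches, 115 hours; 343 rejects, 88 batches, 124 hours

Rejects: perfect cubes: 1³, 2³, 3³, …; 1, 8, 27, 64, 125 → 216 → 343.
For the batches, differences are 6, 8, 10, … (increasing by 2 each time): 22, 28, 36, 46, 58 → 72 → 88.
For the hours, +9 each step: 70, 79, 88, 97, 106 → 115 → 124.
Putting the parts together: 216 rejects, 72 batches, 115 hours and then 343 rejects, 88 batches, 124 hours.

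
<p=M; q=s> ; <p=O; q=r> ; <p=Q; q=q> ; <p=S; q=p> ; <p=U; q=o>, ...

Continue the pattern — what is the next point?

<p=W; q=n>

For the p, letters move forward 2 places in the alphabet: M, O, Q, S, U → W.
Q — letters move back 1 place in the alphabet: s, r, q, p, o → n.
Combining the parts gives <p=W; q=n>.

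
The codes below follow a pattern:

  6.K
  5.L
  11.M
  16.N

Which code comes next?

27.O

First component goes 6, 5, 11, 16 → 27 (each term is the sum of the two before it).
Letter: K, L, M, N → O (letters move forward 1 place in the alphabet).
So the next code is 27.O.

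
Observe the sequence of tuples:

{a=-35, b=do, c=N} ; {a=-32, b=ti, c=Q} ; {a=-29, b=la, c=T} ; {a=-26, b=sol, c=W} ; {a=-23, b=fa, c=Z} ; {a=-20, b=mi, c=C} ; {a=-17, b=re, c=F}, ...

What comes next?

For the a, +3 each step: -35, -32, -29, -26, -23, -20, -17 → -14.
B: runs backward through the solfège scale do→ti, so do, ti, la, sol, fa, mi, re → do.
C: letters move forward 3 places in the alphabet, wrapping Z→A, so N, Q, T, W, Z, C, F → I.
So the next tuple is {a=-14, b=do, c=I}.

{a=-14, b=do, c=I}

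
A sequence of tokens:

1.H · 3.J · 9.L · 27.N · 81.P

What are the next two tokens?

243.R, 729.T

First component: ×3 each step, so 1, 3, 9, 27, 81 → 243 → 729.
For the letter, letters move forward 2 places in the alphabet: H, J, L, N, P → R → T.
So the next two tokens are 243.R and 729.T.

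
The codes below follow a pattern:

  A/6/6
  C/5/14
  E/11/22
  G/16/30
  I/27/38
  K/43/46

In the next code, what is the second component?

Letter: letters move forward 2 places in the alphabet, so A, C, E, G, I, K → M.
Second component: each term is the sum of the two before it, so 6, 5, 11, 16, 27, 43 → 70.
Third component: +8 each step, so 6, 14, 22, 30, 38, 46 → 54.

70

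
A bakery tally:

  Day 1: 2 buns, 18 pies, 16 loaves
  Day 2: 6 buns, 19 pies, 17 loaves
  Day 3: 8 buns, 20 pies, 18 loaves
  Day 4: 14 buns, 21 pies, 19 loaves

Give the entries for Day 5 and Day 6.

Buns: each term is the sum of the two before it, so 2, 6, 8, 14 → 22 → 36.
Pies: +1 each step, so 18, 19, 20, 21 → 22 → 23.
Loaves: 16, 17, 18, 19 → 20 → 21 (always 2 less than the pies).
Putting the parts together: 22 buns, 22 pies, 20 loaves and then 36 buns, 23 pies, 21 loaves.

22 buns, 22 pies, 20 loaves; 36 buns, 23 pies, 21 loaves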